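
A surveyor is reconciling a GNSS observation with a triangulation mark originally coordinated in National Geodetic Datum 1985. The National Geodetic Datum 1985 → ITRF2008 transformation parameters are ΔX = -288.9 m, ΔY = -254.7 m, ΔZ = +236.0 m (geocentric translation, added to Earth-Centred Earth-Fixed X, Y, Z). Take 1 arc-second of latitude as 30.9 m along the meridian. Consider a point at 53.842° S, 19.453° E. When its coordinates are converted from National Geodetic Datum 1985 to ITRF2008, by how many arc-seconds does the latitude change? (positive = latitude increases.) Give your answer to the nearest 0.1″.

Δφ = -4.8″

sin φ = -0.807393, cos φ = 0.590014, sin λ = 0.333033, cos λ = 0.942915.
North component: ΔN = −sin φ cos λ·ΔX − sin φ sin λ·ΔY + cos φ·ΔZ = −(-0.807393)(0.942915)(-288.9) − (-0.807393)(0.333033)(-254.7) + (0.590014)(236.0) = -149.18 m.
1° of latitude spans 3600 × 30.90 = 111240 m, so Δφ = -149.18 / 111240 × 3600 = -4.828″.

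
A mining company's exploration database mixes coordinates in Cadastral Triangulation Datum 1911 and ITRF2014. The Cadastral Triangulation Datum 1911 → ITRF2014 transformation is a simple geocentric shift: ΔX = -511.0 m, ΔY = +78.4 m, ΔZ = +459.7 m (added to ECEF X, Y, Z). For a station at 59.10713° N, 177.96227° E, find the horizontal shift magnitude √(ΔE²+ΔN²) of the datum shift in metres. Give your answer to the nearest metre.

At φ = 59.10713°, λ = 177.96227°: sin φ = 0.858129, cos φ = 0.513434, sin λ = 0.035558, cos λ = -0.999368.
ΔE = −sin λ·ΔX + cos λ·ΔY = −(0.035558)·(-511.0) + (-0.999368)·(78.4) = -60.18 m.
ΔN = −sin φ cos λ·ΔX − sin φ sin λ·ΔY + cos φ·ΔZ = −(0.858129)(-0.999368)(-511.0) − (0.858129)(0.035558)(78.4) + (0.513434)(459.7) = -204.59 m.
Horizontal magnitude = √(ΔE² + ΔN²) = √((-60.18)² + (-204.59)²) = 213.26 m.

213 m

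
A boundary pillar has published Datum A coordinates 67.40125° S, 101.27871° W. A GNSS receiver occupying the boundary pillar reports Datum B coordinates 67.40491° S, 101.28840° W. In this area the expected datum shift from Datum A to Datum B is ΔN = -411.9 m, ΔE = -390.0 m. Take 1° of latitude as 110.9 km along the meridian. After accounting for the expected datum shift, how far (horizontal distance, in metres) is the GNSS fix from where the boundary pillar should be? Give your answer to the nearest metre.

Observed coordinate differences: Δφ = -0.00366°, Δλ = -0.00969°.
Converting to metres (1° lat = 110900 m, cos φ = 0.384275): observed ΔN = -405.9 m, observed ΔE = -413.0 m.
Subtracting the expected shift leaves a residual of -405.9 − (-411.9) = 6.0 m north and -413.0 − (-390.0) = -23.0 m east.
Residual distance = √(6.0² + (-23.0)²) = 23.7 m.

24 m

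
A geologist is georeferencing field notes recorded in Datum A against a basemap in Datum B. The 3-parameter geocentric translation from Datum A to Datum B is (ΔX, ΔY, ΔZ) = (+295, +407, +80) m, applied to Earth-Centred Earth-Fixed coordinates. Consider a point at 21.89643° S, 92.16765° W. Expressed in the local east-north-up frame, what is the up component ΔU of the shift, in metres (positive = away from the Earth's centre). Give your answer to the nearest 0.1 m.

ΔU = -417.6 m

The local up (radial) axis is (cos φ cos λ, cos φ sin λ, sin φ), giving ΔU = -10.353 − 377.369 − 29.834 = -417.56 m.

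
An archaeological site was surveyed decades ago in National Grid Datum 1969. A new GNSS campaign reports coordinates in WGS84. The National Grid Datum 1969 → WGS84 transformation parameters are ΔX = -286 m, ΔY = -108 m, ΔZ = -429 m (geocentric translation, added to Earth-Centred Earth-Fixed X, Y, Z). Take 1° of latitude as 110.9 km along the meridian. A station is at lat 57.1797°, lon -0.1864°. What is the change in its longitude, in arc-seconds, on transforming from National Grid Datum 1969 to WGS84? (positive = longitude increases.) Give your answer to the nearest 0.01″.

sin φ = 0.840375, cos φ = 0.542006, sin λ = -0.003253, cos λ = 0.999995.
East component: ΔE = −sin λ·ΔX + cos λ·ΔY = −(-0.003253)(-286) + (0.999995)(-108) = -108.93 m.
1° of latitude spans 110900 m; at latitude φ, 1° of longitude spans that × cos φ = 60108.5 m, so Δλ = -108.93 / 60108.5 × 3600 = -6.524″.

Δλ = -6.52″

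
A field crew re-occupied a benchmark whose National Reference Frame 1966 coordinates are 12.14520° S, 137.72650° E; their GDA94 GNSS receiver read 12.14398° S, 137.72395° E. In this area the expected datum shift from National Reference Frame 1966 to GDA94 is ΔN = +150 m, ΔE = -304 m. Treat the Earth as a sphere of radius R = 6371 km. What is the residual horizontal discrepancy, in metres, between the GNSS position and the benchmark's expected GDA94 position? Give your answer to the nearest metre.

30 m

Observed coordinate differences: Δφ = +0.00122°, Δλ = -0.00255°.
Converting to metres (1° lat = 111195 m, cos φ = 0.977618): observed ΔN = 135.7 m, observed ΔE = -277.2 m.
Subtracting the expected shift leaves a residual of 135.7 − (150) = -14.3 m north and -277.2 − (-304) = 26.8 m east.
Residual distance = √((-14.3)² + 26.8²) = 30.4 m.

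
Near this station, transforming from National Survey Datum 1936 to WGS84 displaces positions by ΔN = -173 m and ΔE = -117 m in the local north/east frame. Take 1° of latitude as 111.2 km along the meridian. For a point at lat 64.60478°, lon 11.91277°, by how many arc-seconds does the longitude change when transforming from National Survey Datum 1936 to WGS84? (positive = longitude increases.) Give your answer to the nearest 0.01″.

At latitude 64.60478°, cos φ = 0.428860.
1° of longitude at this latitude = 111.2 × cos φ = 47.69 km, so Δλ = -117.0 / 47689.2 = -0.0024534° = -8.832″.

Δλ = -8.83″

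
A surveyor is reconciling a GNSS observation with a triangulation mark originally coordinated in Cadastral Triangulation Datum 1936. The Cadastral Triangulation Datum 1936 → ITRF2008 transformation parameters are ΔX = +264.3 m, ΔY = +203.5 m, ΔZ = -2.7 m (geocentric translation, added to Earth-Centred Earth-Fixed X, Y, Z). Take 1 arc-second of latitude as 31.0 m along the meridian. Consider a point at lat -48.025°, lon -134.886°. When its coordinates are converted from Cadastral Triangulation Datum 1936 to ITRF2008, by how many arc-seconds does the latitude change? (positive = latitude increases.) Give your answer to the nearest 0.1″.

Δφ = -8.0″

sin φ = -0.743437, cos φ = 0.668806, sin λ = -0.708512, cos λ = -0.705698.
North component: ΔN = −sin φ cos λ·ΔX − sin φ sin λ·ΔY + cos φ·ΔZ = −(-0.743437)(-0.705698)(264.3) − (-0.743437)(-0.708512)(203.5) + (0.668806)(-2.7) = -247.66 m.
1° of latitude spans 3600 × 31.00 = 111600 m, so Δφ = -247.66 / 111600 × 3600 = -7.989″.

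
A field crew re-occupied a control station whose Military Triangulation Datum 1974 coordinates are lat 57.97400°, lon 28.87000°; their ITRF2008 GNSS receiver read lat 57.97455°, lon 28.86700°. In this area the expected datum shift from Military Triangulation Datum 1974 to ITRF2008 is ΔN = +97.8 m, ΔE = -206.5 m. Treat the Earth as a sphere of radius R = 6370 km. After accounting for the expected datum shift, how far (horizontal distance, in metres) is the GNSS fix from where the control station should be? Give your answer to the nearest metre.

47 m

Observed coordinate differences: Δφ = +0.00055°, Δλ = -0.00300°.
Converting to metres (1° lat = 111177 m, cos φ = 0.530304): observed ΔN = 61.1 m, observed ΔE = -176.9 m.
Subtracting the expected shift leaves a residual of 61.1 − (97.8) = -36.7 m north and -176.9 − (-206.5) = 29.6 m east.
Residual distance = √((-36.7)² + 29.6²) = 47.1 m.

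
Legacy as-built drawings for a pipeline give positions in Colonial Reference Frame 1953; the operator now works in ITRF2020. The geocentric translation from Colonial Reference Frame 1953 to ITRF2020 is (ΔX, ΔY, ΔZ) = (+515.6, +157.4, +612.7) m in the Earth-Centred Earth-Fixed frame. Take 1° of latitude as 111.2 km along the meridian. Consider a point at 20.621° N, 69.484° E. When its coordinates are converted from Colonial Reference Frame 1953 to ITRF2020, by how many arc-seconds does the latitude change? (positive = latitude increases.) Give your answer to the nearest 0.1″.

Δφ = 14.8″

sin φ = 0.352185, cos φ = 0.935931, sin λ = 0.936574, cos λ = 0.350469.
North component: ΔN = −sin φ cos λ·ΔX − sin φ sin λ·ΔY + cos φ·ΔZ = −(0.352185)(0.350469)(515.6) − (0.352185)(0.936574)(157.4) + (0.935931)(612.7) = 457.89 m.
1° of latitude spans 111200 m, so Δφ = 457.89 / 111200 × 3600 = 14.824″.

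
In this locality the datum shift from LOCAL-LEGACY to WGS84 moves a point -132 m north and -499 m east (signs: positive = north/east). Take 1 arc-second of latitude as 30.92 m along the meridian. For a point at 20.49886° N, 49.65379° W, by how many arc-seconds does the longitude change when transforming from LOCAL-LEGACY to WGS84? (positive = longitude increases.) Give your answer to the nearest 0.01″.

Δλ = -17.23″

At latitude 20.49886°, cos φ = 0.936679.
1″ of longitude at this latitude = 30.92 × cos φ = 28.9621 m, so Δλ = -499.0 / 28.9621 = -17.229″.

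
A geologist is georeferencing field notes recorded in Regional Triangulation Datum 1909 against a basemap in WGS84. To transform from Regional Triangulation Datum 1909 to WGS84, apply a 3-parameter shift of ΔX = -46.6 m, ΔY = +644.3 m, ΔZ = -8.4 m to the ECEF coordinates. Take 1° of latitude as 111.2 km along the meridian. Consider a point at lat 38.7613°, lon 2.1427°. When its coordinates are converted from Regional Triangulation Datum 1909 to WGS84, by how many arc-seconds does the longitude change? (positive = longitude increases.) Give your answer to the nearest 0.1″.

sin φ = 0.626077, cos φ = 0.779761, sin λ = 0.037388, cos λ = 0.999301.
East component: ΔE = −sin λ·ΔX + cos λ·ΔY = −(0.037388)(-46.6) + (0.999301)(644.3) = 645.59 m.
1° of latitude spans 111200 m; at latitude φ, 1° of longitude spans that × cos φ = 86709.4 m, so Δλ = 645.59 / 86709.4 × 3600 = 26.804″.

Δλ = 26.8″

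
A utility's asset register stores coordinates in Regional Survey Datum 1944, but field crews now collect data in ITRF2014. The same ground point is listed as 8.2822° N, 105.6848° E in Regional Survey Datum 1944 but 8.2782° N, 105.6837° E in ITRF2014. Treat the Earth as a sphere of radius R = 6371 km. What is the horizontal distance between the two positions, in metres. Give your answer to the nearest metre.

461 m

Δφ = 8.2782° − 8.2822° = -0.0040°; Δλ = 105.6837° − 105.6848° = -0.0011°.
1° along a meridian = πR/180 = 111195 m.
ΔN = Δφ × 111195 = -444.8 m; ΔE = Δλ × 111195 × cos(8.2822°) = -0.0011 × 111195 × 0.989571 = -121.0 m.
Distance = √(ΔE² + ΔN²) = √((-121.0)² + (-444.8)²) = 461.0 m.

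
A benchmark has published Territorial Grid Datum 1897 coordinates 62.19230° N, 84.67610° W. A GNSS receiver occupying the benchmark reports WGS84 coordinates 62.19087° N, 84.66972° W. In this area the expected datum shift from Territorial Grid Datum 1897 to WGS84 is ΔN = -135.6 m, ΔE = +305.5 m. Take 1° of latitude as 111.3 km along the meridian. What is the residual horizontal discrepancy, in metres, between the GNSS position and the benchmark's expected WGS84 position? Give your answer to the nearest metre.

35 m

Observed coordinate differences: Δφ = -0.00143°, Δλ = +0.00638°.
Converting to metres (1° lat = 111300 m, cos φ = 0.466506): observed ΔN = -159.2 m, observed ΔE = 331.3 m.
Subtracting the expected shift leaves a residual of -159.2 − (-135.6) = -23.6 m north and 331.3 − (305.5) = 25.8 m east.
Residual distance = √((-23.6)² + 25.8²) = 34.9 m.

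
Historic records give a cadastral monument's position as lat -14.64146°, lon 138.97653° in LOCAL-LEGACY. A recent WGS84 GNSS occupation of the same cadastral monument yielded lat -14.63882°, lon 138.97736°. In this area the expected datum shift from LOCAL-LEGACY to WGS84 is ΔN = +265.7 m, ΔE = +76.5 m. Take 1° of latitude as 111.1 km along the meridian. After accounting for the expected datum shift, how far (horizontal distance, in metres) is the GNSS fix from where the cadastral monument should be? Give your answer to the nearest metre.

30 m

Observed coordinate differences: Δφ = +0.00264°, Δλ = +0.00083°.
Converting to metres (1° lat = 111100 m, cos φ = 0.967527): observed ΔN = 293.3 m, observed ΔE = 89.2 m.
Subtracting the expected shift leaves a residual of 293.3 − (265.7) = 27.6 m north and 89.2 − (76.5) = 12.7 m east.
Residual distance = √(27.6² + 12.7²) = 30.4 m.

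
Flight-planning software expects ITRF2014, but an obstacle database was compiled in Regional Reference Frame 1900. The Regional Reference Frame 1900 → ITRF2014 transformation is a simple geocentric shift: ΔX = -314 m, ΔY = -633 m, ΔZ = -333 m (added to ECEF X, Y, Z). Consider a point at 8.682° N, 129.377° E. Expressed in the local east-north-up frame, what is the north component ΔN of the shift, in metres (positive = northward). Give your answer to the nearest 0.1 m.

The local north axis is (−sin φ cos λ, −sin φ sin λ, cos φ), giving ΔN = -30.070 + 73.860 − 329.184 = -285.39 m.

ΔN = -285.4 m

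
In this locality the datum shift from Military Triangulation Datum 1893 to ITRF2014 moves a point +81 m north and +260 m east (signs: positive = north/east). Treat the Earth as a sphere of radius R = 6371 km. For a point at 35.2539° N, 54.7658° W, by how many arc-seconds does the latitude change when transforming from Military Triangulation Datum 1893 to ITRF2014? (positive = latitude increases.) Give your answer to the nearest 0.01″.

On a sphere of radius R, 1 rad of latitude = R, so Δφ = ΔN / R = 81.0 / 6371000 = 1.2714e-05 rad = 2.622″.

Δφ = 2.62″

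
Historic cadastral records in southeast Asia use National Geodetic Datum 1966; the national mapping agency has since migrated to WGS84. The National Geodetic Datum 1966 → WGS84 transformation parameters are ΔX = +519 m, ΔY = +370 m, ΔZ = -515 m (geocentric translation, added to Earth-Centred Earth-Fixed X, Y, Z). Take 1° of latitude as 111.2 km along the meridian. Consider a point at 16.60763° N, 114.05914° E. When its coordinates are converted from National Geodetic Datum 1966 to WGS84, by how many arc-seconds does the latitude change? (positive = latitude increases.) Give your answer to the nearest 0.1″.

Δφ = -17.1″

sin φ = 0.285816, cos φ = 0.958285, sin λ = 0.913125, cos λ = -0.407679.
North component: ΔN = −sin φ cos λ·ΔX − sin φ sin λ·ΔY + cos φ·ΔZ = −(0.285816)(-0.407679)(519) − (0.285816)(0.913125)(370) + (0.958285)(-515) = -529.61 m.
1° of latitude spans 111200 m, so Δφ = -529.61 / 111200 × 3600 = -17.146″.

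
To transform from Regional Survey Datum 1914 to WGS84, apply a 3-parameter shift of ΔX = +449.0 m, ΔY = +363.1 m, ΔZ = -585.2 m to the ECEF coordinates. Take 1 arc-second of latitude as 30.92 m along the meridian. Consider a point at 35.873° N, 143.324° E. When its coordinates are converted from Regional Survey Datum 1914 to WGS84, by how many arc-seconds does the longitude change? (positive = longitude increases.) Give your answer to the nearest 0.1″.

Δλ = -22.3″

sin φ = 0.585991, cos φ = 0.810318, sin λ = 0.597289, cos λ = -0.802026.
East component: ΔE = −sin λ·ΔX + cos λ·ΔY = −(0.597289)(449.0) + (-0.802026)(363.1) = -559.40 m.
1° of latitude spans 3600 × 30.92 = 111312 m; at latitude φ, 1° of longitude spans that × cos φ = 90198.1 m, so Δλ = -559.40 / 90198.1 × 3600 = -22.327″.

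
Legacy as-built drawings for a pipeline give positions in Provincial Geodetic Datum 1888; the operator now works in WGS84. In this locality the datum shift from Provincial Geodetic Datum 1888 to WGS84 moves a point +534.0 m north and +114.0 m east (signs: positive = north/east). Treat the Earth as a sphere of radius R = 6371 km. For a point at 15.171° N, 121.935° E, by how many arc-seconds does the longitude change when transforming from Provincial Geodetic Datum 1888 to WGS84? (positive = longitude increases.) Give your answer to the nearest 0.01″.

Δλ = 3.82″

At latitude 15.171°, cos φ = 0.965149.
One radian of longitude at latitude φ spans R cos φ, so Δλ = ΔE / (R cos φ) = 114.0 / (6371000 × 0.965149) = 1.8540e-05 rad = 3.824″.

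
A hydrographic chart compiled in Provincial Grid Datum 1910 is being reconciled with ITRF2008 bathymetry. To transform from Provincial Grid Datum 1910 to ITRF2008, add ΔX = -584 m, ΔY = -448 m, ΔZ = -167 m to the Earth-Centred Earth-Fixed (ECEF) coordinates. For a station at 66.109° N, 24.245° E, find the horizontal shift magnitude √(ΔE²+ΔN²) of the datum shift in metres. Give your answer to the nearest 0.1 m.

611.2 m

The local east axis at (φ, λ) is (−sin λ, cos λ, 0), so ΔE = −sin(24.245°)·(-584) + cos(24.245°)·(-448) = -168.67 m.
The local north axis is (−sin φ cos λ, −sin φ sin λ, cos φ), giving ΔN = 486.865 + 168.204 − 67.635 = 587.43 m.
Horizontal magnitude = √(ΔE² + ΔN²) = √((-168.67)² + 587.43²) = 611.17 m.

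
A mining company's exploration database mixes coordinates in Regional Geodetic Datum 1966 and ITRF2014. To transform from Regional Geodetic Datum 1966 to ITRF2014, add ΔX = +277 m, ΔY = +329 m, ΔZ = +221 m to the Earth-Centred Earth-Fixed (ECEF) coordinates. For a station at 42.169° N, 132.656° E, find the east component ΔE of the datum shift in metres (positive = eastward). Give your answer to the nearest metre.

At φ = 42.169°, λ = 132.656°: sin φ = 0.671320, cos φ = 0.741168, sin λ = 0.735435, cos λ = -0.677595.
ΔE = −sin λ·ΔX + cos λ·ΔY = −(0.735435)·(277) + (-0.677595)·(329) = -426.64 m.

ΔE = -427 m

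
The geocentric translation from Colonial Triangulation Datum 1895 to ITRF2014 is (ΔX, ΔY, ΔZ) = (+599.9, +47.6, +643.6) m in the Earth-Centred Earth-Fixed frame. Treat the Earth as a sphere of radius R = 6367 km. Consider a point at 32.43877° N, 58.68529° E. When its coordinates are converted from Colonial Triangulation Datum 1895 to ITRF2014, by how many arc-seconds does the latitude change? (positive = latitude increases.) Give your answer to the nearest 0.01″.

Δφ = 11.47″

sin φ = 0.536398, cos φ = 0.843965, sin λ = 0.854325, cos λ = 0.519738.
North component: ΔN = −sin φ cos λ·ΔX − sin φ sin λ·ΔY + cos φ·ΔZ = −(0.536398)(0.519738)(599.9) − (0.536398)(0.854325)(47.6) + (0.843965)(643.6) = 354.12 m.
1° of latitude spans πR/180 = 111125 m, so Δφ = 354.12 / 111125 × 3600 = 11.472″.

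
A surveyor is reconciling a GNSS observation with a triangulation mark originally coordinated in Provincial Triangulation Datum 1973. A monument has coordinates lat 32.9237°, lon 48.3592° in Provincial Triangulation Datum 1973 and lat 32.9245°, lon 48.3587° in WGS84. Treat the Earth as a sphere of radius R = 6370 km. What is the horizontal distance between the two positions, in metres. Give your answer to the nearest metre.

Δφ = 32.9245° − 32.9237° = +0.0008°; Δλ = 48.3587° − 48.3592° = -0.0005°.
1° along a meridian = πR/180 = 111177 m.
ΔN = Δφ × 111177 = 88.9 m; ΔE = Δλ × 111177 × cos(32.9237°) = -0.0005 × 111177 × 0.839395 = -46.7 m.
Distance = √(ΔE² + ΔN²) = √((-46.7)² + 88.9²) = 100.4 m.

100 m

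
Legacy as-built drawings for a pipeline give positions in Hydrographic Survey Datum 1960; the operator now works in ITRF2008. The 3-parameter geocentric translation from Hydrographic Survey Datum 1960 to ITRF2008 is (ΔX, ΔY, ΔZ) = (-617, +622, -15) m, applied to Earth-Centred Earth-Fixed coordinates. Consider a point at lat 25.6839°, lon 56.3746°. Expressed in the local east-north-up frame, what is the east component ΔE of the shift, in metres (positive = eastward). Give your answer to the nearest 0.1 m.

ΔE = 858.2 m

The local east axis at (φ, λ) is (−sin λ, cos λ, 0), so ΔE = −sin(56.3746°)·(-617) + cos(56.3746°)·622 = 858.20 m.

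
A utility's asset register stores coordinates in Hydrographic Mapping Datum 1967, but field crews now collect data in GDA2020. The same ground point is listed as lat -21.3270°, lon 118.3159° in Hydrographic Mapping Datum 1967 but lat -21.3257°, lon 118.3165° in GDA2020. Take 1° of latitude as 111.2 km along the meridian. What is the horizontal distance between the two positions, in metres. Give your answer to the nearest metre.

157 m

Δφ = -21.3257° − -21.3270° = +0.0013°; Δλ = 118.3165° − 118.3159° = +0.0006°.
ΔN = Δφ × 111200 = 144.6 m; ΔE = Δλ × 111200 × cos(-21.3270°) = +0.0006 × 111200 × 0.931520 = 62.2 m.
Distance = √(ΔE² + ΔN²) = √(62.2² + 144.6²) = 157.4 m.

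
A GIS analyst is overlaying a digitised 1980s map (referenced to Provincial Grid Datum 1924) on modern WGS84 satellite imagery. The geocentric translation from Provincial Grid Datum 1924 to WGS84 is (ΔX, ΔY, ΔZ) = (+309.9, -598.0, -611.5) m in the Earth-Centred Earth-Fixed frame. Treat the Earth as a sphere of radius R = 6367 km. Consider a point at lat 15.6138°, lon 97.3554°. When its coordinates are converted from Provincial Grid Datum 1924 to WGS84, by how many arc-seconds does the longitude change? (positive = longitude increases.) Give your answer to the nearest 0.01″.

sin φ = 0.269152, cos φ = 0.963098, sin λ = 0.991771, cos λ = -0.128024.
East component: ΔE = −sin λ·ΔX + cos λ·ΔY = −(0.991771)(309.9) + (-0.128024)(-598.0) = -230.79 m.
1° of latitude spans πR/180 = 111125 m; at latitude φ, 1° of longitude spans that × cos φ = 107024.3 m, so Δλ = -230.79 / 107024.3 × 3600 = -7.763″.

Δλ = -7.76″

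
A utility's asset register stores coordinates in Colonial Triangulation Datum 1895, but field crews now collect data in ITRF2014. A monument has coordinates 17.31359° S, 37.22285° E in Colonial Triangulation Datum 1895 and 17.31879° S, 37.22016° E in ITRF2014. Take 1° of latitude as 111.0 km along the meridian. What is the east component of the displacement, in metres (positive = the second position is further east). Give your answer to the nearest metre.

ΔE = -285 m

Δφ = -17.31879° − -17.31359° = -0.00520°; Δλ = 37.22016° − 37.22285° = -0.00269°.
ΔN = Δφ × 111000 = -577.2 m; ΔE = Δλ × 111000 × cos(-17.31359°) = -0.00269 × 111000 × 0.954690 = -285.1 m.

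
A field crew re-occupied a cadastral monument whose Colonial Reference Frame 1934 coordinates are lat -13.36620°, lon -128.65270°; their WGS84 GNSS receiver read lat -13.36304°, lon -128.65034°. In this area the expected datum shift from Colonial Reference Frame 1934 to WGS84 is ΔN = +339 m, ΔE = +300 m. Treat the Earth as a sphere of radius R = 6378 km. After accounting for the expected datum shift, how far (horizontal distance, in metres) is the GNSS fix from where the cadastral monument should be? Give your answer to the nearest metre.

Observed coordinate differences: Δφ = +0.00316°, Δλ = +0.00236°.
Converting to metres (1° lat = 111317 m, cos φ = 0.972912): observed ΔN = 351.8 m, observed ΔE = 255.6 m.
Subtracting the expected shift leaves a residual of 351.8 − (339) = 12.8 m north and 255.6 − (300) = -44.4 m east.
Residual distance = √(12.8² + (-44.4)²) = 46.2 m.

46 m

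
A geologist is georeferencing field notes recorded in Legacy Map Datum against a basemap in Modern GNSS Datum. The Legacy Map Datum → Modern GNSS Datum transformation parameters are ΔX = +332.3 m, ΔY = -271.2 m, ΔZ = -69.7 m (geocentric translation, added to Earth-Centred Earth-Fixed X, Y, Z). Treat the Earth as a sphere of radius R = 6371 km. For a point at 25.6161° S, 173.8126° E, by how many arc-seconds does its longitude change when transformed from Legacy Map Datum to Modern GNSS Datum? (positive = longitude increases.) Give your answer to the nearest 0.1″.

Δλ = 8.4″

sin φ = -0.432339, cos φ = 0.901711, sin λ = 0.107781, cos λ = -0.994175.
East component: ΔE = −sin λ·ΔX + cos λ·ΔY = −(0.107781)(332.3) + (-0.994175)(-271.2) = 233.80 m.
1° of latitude spans πR/180 = 111195 m; at latitude φ, 1° of longitude spans that × cos φ = 100265.7 m, so Δλ = 233.80 / 100265.7 × 3600 = 8.395″.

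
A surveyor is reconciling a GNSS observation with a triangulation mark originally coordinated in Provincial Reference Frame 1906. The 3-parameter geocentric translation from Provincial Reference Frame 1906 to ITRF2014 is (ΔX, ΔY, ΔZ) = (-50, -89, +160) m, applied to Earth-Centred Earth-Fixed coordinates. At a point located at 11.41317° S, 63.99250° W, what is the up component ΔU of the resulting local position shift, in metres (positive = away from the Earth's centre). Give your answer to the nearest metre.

At φ = -11.41317°, λ = -63.99250°: sin φ = -0.197883, cos φ = 0.980226, sin λ = -0.898737, cos λ = 0.438489.
ΔU = cos φ cos λ·ΔX + cos φ sin λ·ΔY + sin φ·ΔZ = (0.980226)(0.438489)(-50) + (0.980226)(-0.898737)(-89) + (-0.197883)(160) = 25.25 m.

ΔU = 25 m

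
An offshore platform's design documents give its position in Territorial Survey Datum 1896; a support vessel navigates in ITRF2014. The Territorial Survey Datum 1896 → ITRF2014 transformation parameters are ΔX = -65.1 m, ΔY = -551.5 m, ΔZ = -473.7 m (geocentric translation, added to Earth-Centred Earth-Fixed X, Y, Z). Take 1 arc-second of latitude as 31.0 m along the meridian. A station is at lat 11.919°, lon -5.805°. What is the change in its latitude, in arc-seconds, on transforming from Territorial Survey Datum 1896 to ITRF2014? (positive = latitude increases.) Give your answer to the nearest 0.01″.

sin φ = 0.206529, cos φ = 0.978441, sin λ = -0.101143, cos λ = 0.994872.
North component: ΔN = −sin φ cos λ·ΔX − sin φ sin λ·ΔY + cos φ·ΔZ = −(0.206529)(0.994872)(-65.1) − (0.206529)(-0.101143)(-551.5) + (0.978441)(-473.7) = -461.63 m.
1° of latitude spans 3600 × 31.00 = 111600 m, so Δφ = -461.63 / 111600 × 3600 = -14.891″.

Δφ = -14.89″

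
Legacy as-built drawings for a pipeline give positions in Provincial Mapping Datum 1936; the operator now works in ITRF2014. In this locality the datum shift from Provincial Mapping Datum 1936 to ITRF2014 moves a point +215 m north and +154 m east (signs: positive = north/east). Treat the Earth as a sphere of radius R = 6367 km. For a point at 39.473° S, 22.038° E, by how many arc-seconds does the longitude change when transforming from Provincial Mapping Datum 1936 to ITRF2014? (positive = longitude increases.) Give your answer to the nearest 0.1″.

At latitude -39.473°, cos φ = 0.771924.
One radian of longitude at latitude φ spans R cos φ, so Δλ = ΔE / (R cos φ) = 154.0 / (6367000 × 0.771924) = 3.1334e-05 rad = 6.463″.

Δλ = 6.5″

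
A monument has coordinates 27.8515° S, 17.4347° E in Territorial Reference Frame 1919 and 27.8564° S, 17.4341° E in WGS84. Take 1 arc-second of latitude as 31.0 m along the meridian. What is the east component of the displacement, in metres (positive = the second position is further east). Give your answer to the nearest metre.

ΔE = -59 m

Δφ = -27.8564° − -27.8515° = -0.0049°; Δλ = 17.4341° − 17.4347° = -0.0006°.
1° of latitude = 3600 × 31.00 = 111600 m.
ΔN = Δφ × 111600 = -546.8 m; ΔE = Δλ × 111600 × cos(-27.8515°) = -0.0006 × 111600 × 0.884161 = -59.2 m.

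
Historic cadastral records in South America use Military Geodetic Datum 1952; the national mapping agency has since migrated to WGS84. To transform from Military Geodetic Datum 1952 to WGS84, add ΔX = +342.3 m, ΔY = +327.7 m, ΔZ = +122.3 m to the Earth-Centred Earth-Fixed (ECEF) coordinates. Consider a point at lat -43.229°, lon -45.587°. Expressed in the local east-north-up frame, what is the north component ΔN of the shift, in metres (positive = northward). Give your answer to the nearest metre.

ΔN = 93 m

The local north axis is (−sin φ cos λ, −sin φ sin λ, cos φ), giving ΔN = 164.072 − 160.326 + 89.110 = 92.86 m.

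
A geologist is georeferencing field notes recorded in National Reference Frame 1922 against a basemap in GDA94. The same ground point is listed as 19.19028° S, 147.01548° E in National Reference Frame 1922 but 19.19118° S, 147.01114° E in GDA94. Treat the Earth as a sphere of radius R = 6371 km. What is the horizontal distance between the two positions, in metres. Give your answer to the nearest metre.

467 m

Δφ = -19.19118° − -19.19028° = -0.00090°; Δλ = 147.01114° − 147.01548° = -0.00434°.
1° along a meridian = πR/180 = 111195 m.
ΔN = Δφ × 111195 = -100.1 m; ΔE = Δλ × 111195 × cos(-19.19028°) = -0.00434 × 111195 × 0.944432 = -455.8 m.
Distance = √(ΔE² + ΔN²) = √((-455.8)² + (-100.1)²) = 466.6 m.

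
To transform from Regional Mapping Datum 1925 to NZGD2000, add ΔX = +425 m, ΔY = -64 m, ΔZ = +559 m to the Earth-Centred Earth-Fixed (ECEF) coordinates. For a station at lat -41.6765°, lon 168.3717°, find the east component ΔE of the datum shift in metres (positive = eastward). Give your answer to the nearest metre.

ΔE = -23 m

At φ = -41.6765°, λ = 168.3717°: sin φ = -0.664924, cos φ = 0.746911, sin λ = 0.201562, cos λ = -0.979476.
ΔE = −sin λ·ΔX + cos λ·ΔY = −(0.201562)·(425) + (-0.979476)·(-64) = -22.98 m.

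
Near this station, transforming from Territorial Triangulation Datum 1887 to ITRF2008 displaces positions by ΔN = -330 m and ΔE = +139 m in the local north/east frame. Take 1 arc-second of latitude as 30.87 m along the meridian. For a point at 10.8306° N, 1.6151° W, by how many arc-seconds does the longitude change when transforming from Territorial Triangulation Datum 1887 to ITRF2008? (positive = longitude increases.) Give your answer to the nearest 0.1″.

At latitude 10.8306°, cos φ = 0.982187.
1″ of longitude at this latitude = 30.87 × cos φ = 30.3201 m, so Δλ = 139.0 / 30.3201 = 4.584″.

Δλ = 4.6″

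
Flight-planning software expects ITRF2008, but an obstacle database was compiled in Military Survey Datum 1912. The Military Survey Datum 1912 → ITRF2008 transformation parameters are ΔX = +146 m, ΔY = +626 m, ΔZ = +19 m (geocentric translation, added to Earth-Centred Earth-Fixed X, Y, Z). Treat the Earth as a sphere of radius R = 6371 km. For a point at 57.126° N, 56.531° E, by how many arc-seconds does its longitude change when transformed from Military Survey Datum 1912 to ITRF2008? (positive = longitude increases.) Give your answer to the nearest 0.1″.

Δλ = 13.3″

sin φ = 0.839866, cos φ = 0.542793, sin λ = 0.834184, cos λ = 0.551486.
East component: ΔE = −sin λ·ΔX + cos λ·ΔY = −(0.834184)(146) + (0.551486)(626) = 223.44 m.
1° of latitude spans πR/180 = 111195 m; at latitude φ, 1° of longitude spans that × cos φ = 60355.9 m, so Δλ = 223.44 / 60355.9 × 3600 = 13.327″.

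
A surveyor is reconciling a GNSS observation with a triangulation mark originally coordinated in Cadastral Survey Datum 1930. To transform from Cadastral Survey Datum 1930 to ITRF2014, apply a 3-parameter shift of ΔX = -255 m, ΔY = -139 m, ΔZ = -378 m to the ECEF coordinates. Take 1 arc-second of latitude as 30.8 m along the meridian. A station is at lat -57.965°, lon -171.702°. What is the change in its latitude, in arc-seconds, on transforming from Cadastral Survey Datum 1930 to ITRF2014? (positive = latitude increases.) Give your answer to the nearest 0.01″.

Δφ = 0.99″

sin φ = -0.847724, cos φ = 0.530437, sin λ = -0.144322, cos λ = -0.989531.
North component: ΔN = −sin φ cos λ·ΔX − sin φ sin λ·ΔY + cos φ·ΔZ = −(-0.847724)(-0.989531)(-255) − (-0.847724)(-0.144322)(-139) + (0.530437)(-378) = 30.41 m.
1° of latitude spans 3600 × 30.80 = 110880 m, so Δφ = 30.41 / 110880 × 3600 = 0.987″.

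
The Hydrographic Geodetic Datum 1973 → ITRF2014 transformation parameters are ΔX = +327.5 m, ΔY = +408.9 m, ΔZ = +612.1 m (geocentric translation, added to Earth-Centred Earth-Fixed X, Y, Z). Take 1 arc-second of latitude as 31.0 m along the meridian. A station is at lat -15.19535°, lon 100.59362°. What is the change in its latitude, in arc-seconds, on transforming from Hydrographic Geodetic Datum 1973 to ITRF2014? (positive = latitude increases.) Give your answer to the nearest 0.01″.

Δφ = 21.94″

sin φ = -0.262111, cos φ = 0.965038, sin λ = 0.982956, cos λ = -0.183842.
North component: ΔN = −sin φ cos λ·ΔX − sin φ sin λ·ΔY + cos φ·ΔZ = −(-0.262111)(-0.183842)(327.5) − (-0.262111)(0.982956)(408.9) + (0.965038)(612.1) = 680.27 m.
1° of latitude spans 3600 × 31.00 = 111600 m, so Δφ = 680.27 / 111600 × 3600 = 21.944″.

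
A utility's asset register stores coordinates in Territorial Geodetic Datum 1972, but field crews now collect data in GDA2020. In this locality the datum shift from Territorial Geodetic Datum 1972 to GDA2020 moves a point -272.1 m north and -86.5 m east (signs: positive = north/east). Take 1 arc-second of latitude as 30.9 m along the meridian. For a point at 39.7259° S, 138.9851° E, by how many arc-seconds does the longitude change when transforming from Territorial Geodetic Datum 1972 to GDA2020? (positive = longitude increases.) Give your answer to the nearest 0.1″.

At latitude -39.7259°, cos φ = 0.769111.
1″ of longitude at this latitude = 30.90 × cos φ = 23.7655 m, so Δλ = -86.5 / 23.7655 = -3.640″.

Δλ = -3.6″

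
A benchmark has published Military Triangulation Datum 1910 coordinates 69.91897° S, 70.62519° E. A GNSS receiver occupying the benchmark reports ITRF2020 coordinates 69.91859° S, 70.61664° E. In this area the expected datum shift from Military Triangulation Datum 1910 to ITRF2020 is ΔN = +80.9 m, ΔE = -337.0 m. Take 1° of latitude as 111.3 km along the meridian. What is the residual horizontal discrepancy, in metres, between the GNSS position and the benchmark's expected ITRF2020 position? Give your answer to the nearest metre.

Observed coordinate differences: Δφ = +0.00038°, Δλ = -0.00855°.
Converting to metres (1° lat = 111300 m, cos φ = 0.343349): observed ΔN = 42.3 m, observed ΔE = -326.7 m.
Subtracting the expected shift leaves a residual of 42.3 − (80.9) = -38.6 m north and -326.7 − (-337.0) = 10.3 m east.
Residual distance = √((-38.6)² + 10.3²) = 39.9 m.

40 m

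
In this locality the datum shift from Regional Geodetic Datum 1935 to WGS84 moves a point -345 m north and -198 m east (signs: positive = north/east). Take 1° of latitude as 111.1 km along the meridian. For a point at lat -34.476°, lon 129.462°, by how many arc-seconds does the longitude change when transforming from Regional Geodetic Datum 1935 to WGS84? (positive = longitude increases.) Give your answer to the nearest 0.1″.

Δλ = -7.8″

At latitude -34.476°, cos φ = 0.824363.
1° of longitude at this latitude = 111.1 × cos φ = 91.59 km, so Δλ = -198.0 / 91586.8 = -0.0021619° = -7.783″.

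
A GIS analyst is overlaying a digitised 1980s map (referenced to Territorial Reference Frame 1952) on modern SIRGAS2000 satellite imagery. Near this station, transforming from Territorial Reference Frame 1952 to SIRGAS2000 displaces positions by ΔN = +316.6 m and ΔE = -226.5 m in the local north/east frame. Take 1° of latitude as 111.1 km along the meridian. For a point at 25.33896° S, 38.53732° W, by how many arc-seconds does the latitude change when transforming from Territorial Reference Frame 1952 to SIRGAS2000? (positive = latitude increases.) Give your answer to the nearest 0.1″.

Δφ = 10.3″

1° of latitude = 111.1 km, so Δφ = 316.6 / 111100 = 0.0028497° = 10.259″.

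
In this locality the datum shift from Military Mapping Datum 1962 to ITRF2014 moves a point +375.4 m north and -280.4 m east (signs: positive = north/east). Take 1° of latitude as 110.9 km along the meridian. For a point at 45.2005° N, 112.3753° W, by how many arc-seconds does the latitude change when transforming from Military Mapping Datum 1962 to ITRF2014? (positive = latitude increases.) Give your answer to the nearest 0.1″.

Δφ = 12.2″

1° of latitude = 110.9 km, so Δφ = 375.4 / 110900 = 0.0033850° = 12.186″.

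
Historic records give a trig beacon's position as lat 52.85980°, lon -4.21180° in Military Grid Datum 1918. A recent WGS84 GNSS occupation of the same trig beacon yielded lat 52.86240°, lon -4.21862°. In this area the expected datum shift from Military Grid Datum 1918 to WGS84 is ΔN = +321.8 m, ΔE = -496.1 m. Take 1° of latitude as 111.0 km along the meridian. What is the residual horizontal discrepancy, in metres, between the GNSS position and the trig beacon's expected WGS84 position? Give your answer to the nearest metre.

51 m

Observed coordinate differences: Δφ = +0.00260°, Δλ = -0.00682°.
Converting to metres (1° lat = 111000 m, cos φ = 0.603767): observed ΔN = 288.6 m, observed ΔE = -457.1 m.
Subtracting the expected shift leaves a residual of 288.6 − (321.8) = -33.2 m north and -457.1 − (-496.1) = 39.0 m east.
Residual distance = √((-33.2)² + 39.0²) = 51.2 m.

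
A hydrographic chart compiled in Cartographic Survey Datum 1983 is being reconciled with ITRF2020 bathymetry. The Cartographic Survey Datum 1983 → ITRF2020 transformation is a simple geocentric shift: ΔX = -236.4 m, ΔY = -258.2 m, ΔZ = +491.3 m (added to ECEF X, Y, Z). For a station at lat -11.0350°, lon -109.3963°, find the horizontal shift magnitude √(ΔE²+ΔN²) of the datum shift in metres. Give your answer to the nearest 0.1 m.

560.9 m

At φ = -11.0350°, λ = -109.3963°: sin φ = -0.191409, cos φ = 0.981510, sin λ = -0.943244, cos λ = -0.332100.
ΔE = −sin λ·ΔX + cos λ·ΔY = −(-0.943244)·(-236.4) + (-0.332100)·(-258.2) = -137.23 m.
ΔN = −sin φ cos λ·ΔX − sin φ sin λ·ΔY + cos φ·ΔZ = −(-0.191409)(-0.332100)(-236.4) − (-0.191409)(-0.943244)(-258.2) + (0.981510)(491.3) = 543.86 m.
Horizontal magnitude = √(ΔE² + ΔN²) = √((-137.23)² + 543.86²) = 560.91 m.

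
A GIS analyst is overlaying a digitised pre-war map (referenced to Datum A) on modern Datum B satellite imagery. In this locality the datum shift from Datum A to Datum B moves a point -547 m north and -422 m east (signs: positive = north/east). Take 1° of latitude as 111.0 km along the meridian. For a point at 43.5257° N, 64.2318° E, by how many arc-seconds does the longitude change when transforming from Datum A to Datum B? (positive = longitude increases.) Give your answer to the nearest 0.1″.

At latitude 43.5257°, cos φ = 0.725066.
1° of longitude at this latitude = 111.0 × cos φ = 80.48 km, so Δλ = -422.0 / 80482.3 = -0.0052434° = -18.876″.

Δλ = -18.9″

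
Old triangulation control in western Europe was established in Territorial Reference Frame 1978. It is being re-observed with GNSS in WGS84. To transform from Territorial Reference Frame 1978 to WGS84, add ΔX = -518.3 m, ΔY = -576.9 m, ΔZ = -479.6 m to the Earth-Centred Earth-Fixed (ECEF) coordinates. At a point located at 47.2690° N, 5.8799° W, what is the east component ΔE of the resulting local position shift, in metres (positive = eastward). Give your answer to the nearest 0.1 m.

The local east axis at (φ, λ) is (−sin λ, cos λ, 0), so ΔE = −sin(-5.8799°)·(-518.3) + cos(-5.8799°)·(-576.9) = -626.96 m.

ΔE = -627.0 m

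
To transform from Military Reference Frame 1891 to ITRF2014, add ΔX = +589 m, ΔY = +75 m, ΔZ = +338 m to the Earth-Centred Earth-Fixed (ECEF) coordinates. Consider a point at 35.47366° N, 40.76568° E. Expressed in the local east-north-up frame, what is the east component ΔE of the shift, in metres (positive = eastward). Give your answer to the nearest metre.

ΔE = -328 m

The local east axis at (φ, λ) is (−sin λ, cos λ, 0), so ΔE = −sin(40.76568°)·589 + cos(40.76568°)·75 = -327.79 m.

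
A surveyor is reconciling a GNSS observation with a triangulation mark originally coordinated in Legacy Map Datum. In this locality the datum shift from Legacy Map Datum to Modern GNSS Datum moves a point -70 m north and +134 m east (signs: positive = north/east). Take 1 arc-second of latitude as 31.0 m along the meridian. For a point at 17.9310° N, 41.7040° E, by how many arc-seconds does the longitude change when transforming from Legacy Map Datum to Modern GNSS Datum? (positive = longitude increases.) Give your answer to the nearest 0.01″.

At latitude 17.9310°, cos φ = 0.951428.
1″ of longitude at this latitude = 31.00 × cos φ = 29.4943 m, so Δλ = 134.0 / 29.4943 = 4.543″.

Δλ = 4.54″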